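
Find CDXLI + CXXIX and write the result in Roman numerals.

CDXLI = 441
CXXIX = 129
441 + 129 = 570

DLXX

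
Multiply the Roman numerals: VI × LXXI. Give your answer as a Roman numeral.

VI = 6
LXXI = 71
6 × 71 = 426

CDXXVI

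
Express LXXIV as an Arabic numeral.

LXXIV: L=50, X=10, X=10, IV=4
50 + 10 + 10 + 4 = 74

74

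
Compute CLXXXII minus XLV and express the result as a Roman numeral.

CLXXXII = 182
XLV = 45
182 - 45 = 137

CXXXVII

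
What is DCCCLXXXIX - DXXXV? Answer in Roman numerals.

DCCCLXXXIX = 889
DXXXV = 535
889 - 535 = 354

CCCLIV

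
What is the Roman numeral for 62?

Convert 62 to Roman numerals:
  62 contains 1×50 (L)
  12 contains 1×10 (X)
  2 contains 2×1 (II)

LXII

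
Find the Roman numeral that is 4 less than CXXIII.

CXXIII = 123
123 - 4 = 119

CXIX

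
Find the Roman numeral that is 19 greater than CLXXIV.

CLXXIV = 174
174 + 19 = 193

CXCIII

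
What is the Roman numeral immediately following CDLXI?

CDLXI = 461, so the next integer is 461 + 1 = 462

CDLXII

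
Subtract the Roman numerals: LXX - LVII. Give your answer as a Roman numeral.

LXX = 70
LVII = 57
70 - 57 = 13

XIII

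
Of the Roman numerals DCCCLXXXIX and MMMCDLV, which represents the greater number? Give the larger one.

DCCCLXXXIX = 889
MMMCDLV = 3455
3455 is larger

MMMCDLV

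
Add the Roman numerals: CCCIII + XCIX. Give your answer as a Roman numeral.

CCCIII = 303
XCIX = 99
303 + 99 = 402

CDII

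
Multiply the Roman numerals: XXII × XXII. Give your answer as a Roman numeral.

XXII = 22
XXII = 22
22 × 22 = 484

CDLXXXIV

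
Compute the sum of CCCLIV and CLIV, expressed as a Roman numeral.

CCCLIV = 354
CLIV = 154
354 + 154 = 508

DVIII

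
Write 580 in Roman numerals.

Convert 580 to Roman numerals:
  580 contains 1×500 (D)
  80 contains 1×50 (L)
  30 contains 3×10 (XXX)

DLXXX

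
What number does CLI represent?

CLI: C=100, L=50, I=1
100 + 50 + 1 = 151

151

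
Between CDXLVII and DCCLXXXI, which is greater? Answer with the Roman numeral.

CDXLVII = 447
DCCLXXXI = 781
781 is larger

DCCLXXXI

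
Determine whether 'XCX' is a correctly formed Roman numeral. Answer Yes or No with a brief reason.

'XCX': X cannot come right after the subtractive pair XC: once X is subtracted in XC, the next symbol must be smaller than X

No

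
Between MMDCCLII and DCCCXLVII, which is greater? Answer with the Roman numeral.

MMDCCLII = 2752
DCCCXLVII = 847
2752 is larger

MMDCCLII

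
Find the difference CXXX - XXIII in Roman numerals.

CXXX = 130
XXIII = 23
130 - 23 = 107

CVII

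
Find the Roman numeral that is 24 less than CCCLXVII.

CCCLXVII = 367
367 - 24 = 343

CCCXLIII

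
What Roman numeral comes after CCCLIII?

CCCLIII = 353; next is 354

CCCLIV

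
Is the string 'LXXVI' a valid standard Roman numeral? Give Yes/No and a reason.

'LXXVI': Check the rules: uses only the symbols I, V, X, L, C, D, M; no symbol is repeated more than three times in a row; V, L and D each appear at most once; no smaller symbol precedes a larger one (values never increase from left to right). Value: L (50) + X (10) + X (10) + V (5) + I (1) = 76. So it is a valid standard Roman numeral.

Yes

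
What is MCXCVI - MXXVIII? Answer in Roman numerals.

MCXCVI = 1196
MXXVIII = 1028
1196 - 1028 = 168

CLXVIII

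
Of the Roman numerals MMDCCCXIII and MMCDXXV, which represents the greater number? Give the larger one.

MMDCCCXIII = 2813
MMCDXXV = 2425
2813 is larger

MMDCCCXIII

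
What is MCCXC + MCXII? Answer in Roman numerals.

MCCXC = 1290
MCXII = 1112
1290 + 1112 = 2402

MMCDII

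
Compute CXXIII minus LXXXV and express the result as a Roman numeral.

CXXIII = 123
LXXXV = 85
123 - 85 = 38

XXXVIII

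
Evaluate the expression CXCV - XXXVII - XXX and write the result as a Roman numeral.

CXCV = 195, XXXVII = 37, XXX = 30
195 - 37 = 158
158 - 30 = 128

CXXVIII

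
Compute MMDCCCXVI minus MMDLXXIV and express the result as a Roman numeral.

MMDCCCXVI = 2816
MMDLXXIV = 2574
2816 - 2574 = 242

CCXLII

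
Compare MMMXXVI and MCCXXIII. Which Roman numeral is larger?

MMMXXVI = 3026
MCCXXIII = 1223
3026 is larger

MMMXXVI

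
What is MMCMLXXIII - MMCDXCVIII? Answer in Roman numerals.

MMCMLXXIII = 2973
MMCDXCVIII = 2498
2973 - 2498 = 475

CDLXXV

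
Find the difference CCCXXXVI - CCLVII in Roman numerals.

CCCXXXVI = 336
CCLVII = 257
336 - 257 = 79

LXXIX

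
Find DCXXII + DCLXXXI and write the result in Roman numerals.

DCXXII = 622
DCLXXXI = 681
622 + 681 = 1303

MCCCIII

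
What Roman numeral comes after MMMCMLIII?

MMMCMLIII = 3953; next is 3954

MMMCMLIV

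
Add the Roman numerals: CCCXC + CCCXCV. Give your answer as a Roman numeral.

CCCXC = 390
CCCXCV = 395
390 + 395 = 785

DCCLXXXV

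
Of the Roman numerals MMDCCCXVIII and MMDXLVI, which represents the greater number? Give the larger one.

MMDCCCXVIII = 2818
MMDXLVI = 2546
2818 is larger

MMDCCCXVIII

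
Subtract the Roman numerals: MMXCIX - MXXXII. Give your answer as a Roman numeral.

MMXCIX = 2099
MXXXII = 1032
2099 - 1032 = 1067

MLXVII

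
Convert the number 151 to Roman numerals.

Convert 151 to Roman numerals:
  151 contains 1×100 (C)
  51 contains 1×50 (L)
  1 contains 1×1 (I)

CLI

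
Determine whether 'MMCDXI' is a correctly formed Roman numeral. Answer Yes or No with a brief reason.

'MMCDXI': Check the rules: uses only the symbols I, V, X, L, C, D, M; no symbol is repeated more than three times in a row; V, L and D each appear at most once; the only place a smaller symbol precedes a larger one is the allowed subtractive pair CD, the symbol right after such a pair (if any) is smaller than the pair's first symbol, and otherwise the values never increase from left to right. Value: M (1000) + M (1000) + CD (400) + X (10) + I (1) = 2411. So it is a valid standard Roman numeral.

Yes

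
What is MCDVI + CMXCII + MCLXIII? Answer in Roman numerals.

MCDVI = 1406, CMXCII = 992, MCLXIII = 1163
1406 + 992 = 2398
2398 + 1163 = 3561

MMMDLXI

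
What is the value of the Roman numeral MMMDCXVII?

MMMDCXVII: M=1000, M=1000, M=1000, D=500, C=100, X=10, V=5, I=1, I=1
1000 + 1000 + 1000 + 500 + 100 + 10 + 5 + 1 + 1 = 3617

3617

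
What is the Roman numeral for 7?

Convert 7 to Roman numerals:
  7 contains 1×5 (V)
  2 contains 2×1 (II)

VII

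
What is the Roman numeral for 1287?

Convert 1287 to Roman numerals:
  1287 contains 1×1000 (M)
  287 contains 2×100 (CC)
  87 contains 1×50 (L)
  37 contains 3×10 (XXX)
  7 contains 1×5 (V)
  2 contains 2×1 (II)

MCCLXXXVII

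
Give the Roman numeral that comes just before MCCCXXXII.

MCCCXXXII = 1332, so the previous integer is 1332 - 1 = 1331

MCCCXXXI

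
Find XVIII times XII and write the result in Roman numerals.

XVIII = 18
XII = 12
18 × 12 = 216

CCXVI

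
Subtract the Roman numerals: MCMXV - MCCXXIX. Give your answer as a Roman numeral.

MCMXV = 1915
MCCXXIX = 1229
1915 - 1229 = 686

DCLXXXVI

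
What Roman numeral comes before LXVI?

LXVI = 66, so the previous integer is 66 - 1 = 65

LXV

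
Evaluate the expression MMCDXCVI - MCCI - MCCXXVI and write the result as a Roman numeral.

MMCDXCVI = 2496, MCCI = 1201, MCCXXVI = 1226
2496 - 1201 = 1295
1295 - 1226 = 69

LXIX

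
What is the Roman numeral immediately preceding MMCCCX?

MMCCCX = 2310; previous is 2309

MMCCCIX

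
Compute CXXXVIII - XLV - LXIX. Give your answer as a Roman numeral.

CXXXVIII = 138, XLV = 45, LXIX = 69
138 - 45 = 93
93 - 69 = 24

XXIV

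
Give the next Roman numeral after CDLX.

CDLX = 460; next is 461

CDLXI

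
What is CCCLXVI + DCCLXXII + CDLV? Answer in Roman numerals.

CCCLXVI = 366, DCCLXXII = 772, CDLV = 455
366 + 772 = 1138
1138 + 455 = 1593

MDXCIII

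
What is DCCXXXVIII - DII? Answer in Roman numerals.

DCCXXXVIII = 738
DII = 502
738 - 502 = 236

CCXXXVI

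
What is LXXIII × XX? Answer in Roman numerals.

LXXIII = 73
XX = 20
73 × 20 = 1460

MCDLX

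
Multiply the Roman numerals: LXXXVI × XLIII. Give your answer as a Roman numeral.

LXXXVI = 86
XLIII = 43
86 × 43 = 3698

MMMDCXCVIII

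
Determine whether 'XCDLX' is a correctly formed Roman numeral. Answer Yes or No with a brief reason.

'XCDLX': X (position 1) comes before the larger symbol D (position 3) without being directly in front of it as a subtractive pair; apart from IV, IX, XL, XC, CD and CM, symbols must go from largest to smallest

No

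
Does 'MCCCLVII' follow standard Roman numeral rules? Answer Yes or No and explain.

'MCCCLVII': Check the rules: uses only the symbols I, V, X, L, C, D, M; no symbol is repeated more than three times in a row; V, L and D each appear at most once; no smaller symbol precedes a larger one (values never increase from left to right). Value: M (1000) + C (100) + C (100) + C (100) + L (50) + V (5) + I (1) + I (1) = 1357. So it is a valid standard Roman numeral.

Yes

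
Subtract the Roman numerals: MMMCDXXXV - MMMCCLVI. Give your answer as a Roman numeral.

MMMCDXXXV = 3435
MMMCCLVI = 3256
3435 - 3256 = 179

CLXXIX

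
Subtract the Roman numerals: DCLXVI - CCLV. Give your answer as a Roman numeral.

DCLXVI = 666
CCLV = 255
666 - 255 = 411

CDXI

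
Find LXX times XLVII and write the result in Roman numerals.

LXX = 70
XLVII = 47
70 × 47 = 3290

MMMCCXC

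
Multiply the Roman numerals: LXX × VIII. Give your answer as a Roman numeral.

LXX = 70
VIII = 8
70 × 8 = 560

DLX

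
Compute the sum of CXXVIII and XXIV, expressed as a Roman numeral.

CXXVIII = 128
XXIV = 24
128 + 24 = 152

CLII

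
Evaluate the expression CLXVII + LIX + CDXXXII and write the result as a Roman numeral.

CLXVII = 167, LIX = 59, CDXXXII = 432
167 + 59 = 226
226 + 432 = 658

DCLVIII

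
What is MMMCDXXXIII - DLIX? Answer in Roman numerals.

MMMCDXXXIII = 3433
DLIX = 559
3433 - 559 = 2874

MMDCCCLXXIV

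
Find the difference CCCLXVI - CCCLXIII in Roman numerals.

CCCLXVI = 366
CCCLXIII = 363
366 - 363 = 3

III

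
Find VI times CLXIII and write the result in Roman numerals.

VI = 6
CLXIII = 163
6 × 163 = 978

CMLXXVIII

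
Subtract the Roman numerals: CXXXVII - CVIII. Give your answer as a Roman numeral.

CXXXVII = 137
CVIII = 108
137 - 108 = 29

XXIX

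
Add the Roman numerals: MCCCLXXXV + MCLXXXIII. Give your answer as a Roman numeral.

MCCCLXXXV = 1385
MCLXXXIII = 1183
1385 + 1183 = 2568

MMDLXVIII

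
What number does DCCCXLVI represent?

DCCCXLVI: D=500, C=100, C=100, C=100, XL=40, V=5, I=1
500 + 100 + 100 + 100 + 40 + 5 + 1 = 846

846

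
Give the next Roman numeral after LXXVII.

LXXVII = 77, so the next integer is 77 + 1 = 78

LXXVIII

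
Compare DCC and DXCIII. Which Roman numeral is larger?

DCC = 700
DXCIII = 593
700 is larger

DCC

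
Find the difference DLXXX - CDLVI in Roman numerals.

DLXXX = 580
CDLVI = 456
580 - 456 = 124

CXXIV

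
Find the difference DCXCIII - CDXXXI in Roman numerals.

DCXCIII = 693
CDXXXI = 431
693 - 431 = 262

CCLXII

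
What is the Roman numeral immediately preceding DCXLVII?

DCXLVII = 647, so the previous integer is 647 - 1 = 646

DCXLVI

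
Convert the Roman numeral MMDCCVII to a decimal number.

MMDCCVII: M=1000, M=1000, D=500, C=100, C=100, V=5, I=1, I=1
1000 + 1000 + 500 + 100 + 100 + 5 + 1 + 1 = 2707

2707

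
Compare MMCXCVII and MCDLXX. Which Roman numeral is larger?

MMCXCVII = 2197
MCDLXX = 1470
2197 is larger

MMCXCVII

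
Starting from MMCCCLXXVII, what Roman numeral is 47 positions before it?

MMCCCLXXVII = 2377
2377 - 47 = 2330

MMCCCXXX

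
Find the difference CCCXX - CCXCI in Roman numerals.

CCCXX = 320
CCXCI = 291
320 - 291 = 29

XXIX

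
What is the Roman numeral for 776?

Convert 776 to Roman numerals:
  776 contains 1×500 (D)
  276 contains 2×100 (CC)
  76 contains 1×50 (L)
  26 contains 2×10 (XX)
  6 contains 1×5 (V)
  1 contains 1×1 (I)

DCCLXXVI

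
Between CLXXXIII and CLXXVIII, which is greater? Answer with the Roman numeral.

CLXXXIII = 183
CLXXVIII = 178
183 is larger

CLXXXIII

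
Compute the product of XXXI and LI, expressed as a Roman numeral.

XXXI = 31
LI = 51
31 × 51 = 1581

MDLXXXI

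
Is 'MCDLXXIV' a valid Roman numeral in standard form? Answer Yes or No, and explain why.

'MCDLXXIV': Check the rules: uses only the symbols I, V, X, L, C, D, M; no symbol is repeated more than three times in a row; V, L and D each appear at most once; the only places a smaller symbol precedes a larger one are the allowed subtractive pairs CD, IV, the symbol right after such a pair (if any) is smaller than the pair's first symbol, and otherwise the values never increase from left to right. Value: M (1000) + CD (400) + L (50) + X (10) + X (10) + IV (4) = 1474. So it is a valid standard Roman numeral.

Yes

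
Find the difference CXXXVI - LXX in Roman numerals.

CXXXVI = 136
LXX = 70
136 - 70 = 66

LXVI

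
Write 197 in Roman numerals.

Convert 197 to Roman numerals:
  197 contains 1×100 (C)
  97 contains 1×90 (XC)
  7 contains 1×5 (V)
  2 contains 2×1 (II)

CXCVII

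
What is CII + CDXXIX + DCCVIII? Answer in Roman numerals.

CII = 102, CDXXIX = 429, DCCVIII = 708
102 + 429 = 531
531 + 708 = 1239

MCCXXXIX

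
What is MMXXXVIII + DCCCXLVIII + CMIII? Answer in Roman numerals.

MMXXXVIII = 2038, DCCCXLVIII = 848, CMIII = 903
2038 + 848 = 2886
2886 + 903 = 3789

MMMDCCLXXXIX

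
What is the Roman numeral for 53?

Convert 53 to Roman numerals:
  53 contains 1×50 (L)
  3 contains 3×1 (III)

LIII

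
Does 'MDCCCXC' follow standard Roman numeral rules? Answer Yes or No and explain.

'MDCCCXC': Check the rules: uses only the symbols I, V, X, L, C, D, M; no symbol is repeated more than three times in a row; V, L and D each appear at most once; the only place a smaller symbol precedes a larger one is the allowed subtractive pair XC, the symbol right after such a pair (if any) is smaller than the pair's first symbol, and otherwise the values never increase from left to right. Value: M (1000) + D (500) + C (100) + C (100) + C (100) + XC (90) = 1890. So it is a valid standard Roman numeral.

Yes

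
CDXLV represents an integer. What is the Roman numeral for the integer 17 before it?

CDXLV = 445
445 - 17 = 428

CDXXVIII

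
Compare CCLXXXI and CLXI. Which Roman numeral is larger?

CCLXXXI = 281
CLXI = 161
281 is larger

CCLXXXI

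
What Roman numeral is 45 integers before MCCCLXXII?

MCCCLXXII = 1372
1372 - 45 = 1327

MCCCXXVII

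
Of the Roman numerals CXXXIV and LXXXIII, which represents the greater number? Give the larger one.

CXXXIV = 134
LXXXIII = 83
134 is larger

CXXXIV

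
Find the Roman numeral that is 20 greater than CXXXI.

CXXXI = 131
131 + 20 = 151

CLI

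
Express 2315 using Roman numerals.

Convert 2315 to Roman numerals:
  2315 contains 2×1000 (MM)
  315 contains 3×100 (CCC)
  15 contains 1×10 (X)
  5 contains 1×5 (V)

MMCCCXV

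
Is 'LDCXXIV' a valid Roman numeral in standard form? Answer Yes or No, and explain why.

'LDCXXIV': Invalid subtractive combination: LD

No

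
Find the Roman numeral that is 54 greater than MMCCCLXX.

MMCCCLXX = 2370
2370 + 54 = 2424

MMCDXXIV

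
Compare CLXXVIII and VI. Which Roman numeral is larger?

CLXXVIII = 178
VI = 6
178 is larger

CLXXVIII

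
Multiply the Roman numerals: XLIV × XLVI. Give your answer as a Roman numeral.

XLIV = 44
XLVI = 46
44 × 46 = 2024

MMXXIV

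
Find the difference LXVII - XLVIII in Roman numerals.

LXVII = 67
XLVIII = 48
67 - 48 = 19

XIX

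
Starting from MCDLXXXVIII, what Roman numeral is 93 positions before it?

MCDLXXXVIII = 1488
1488 - 93 = 1395

MCCCXCV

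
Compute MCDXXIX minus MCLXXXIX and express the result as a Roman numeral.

MCDXXIX = 1429
MCLXXXIX = 1189
1429 - 1189 = 240

CCXL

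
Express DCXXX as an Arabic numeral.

DCXXX: D=500, C=100, X=10, X=10, X=10
500 + 100 + 10 + 10 + 10 = 630

630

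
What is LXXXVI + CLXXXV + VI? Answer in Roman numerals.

LXXXVI = 86, CLXXXV = 185, VI = 6
86 + 185 = 271
271 + 6 = 277

CCLXXVII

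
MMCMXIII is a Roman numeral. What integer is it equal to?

MMCMXIII: M=1000, M=1000, CM=900, X=10, I=1, I=1, I=1
1000 + 1000 + 900 + 10 + 1 + 1 + 1 = 2913

2913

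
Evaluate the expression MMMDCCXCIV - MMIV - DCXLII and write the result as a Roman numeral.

MMMDCCXCIV = 3794, MMIV = 2004, DCXLII = 642
3794 - 2004 = 1790
1790 - 642 = 1148

MCXLVIII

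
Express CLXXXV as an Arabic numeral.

CLXXXV: C=100, L=50, X=10, X=10, X=10, V=5
100 + 50 + 10 + 10 + 10 + 5 = 185

185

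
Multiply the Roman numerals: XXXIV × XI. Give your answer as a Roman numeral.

XXXIV = 34
XI = 11
34 × 11 = 374

CCCLXXIV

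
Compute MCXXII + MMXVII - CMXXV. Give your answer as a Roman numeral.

MCXXII = 1122, MMXVII = 2017, CMXXV = 925
1122 + 2017 = 3139
3139 - 925 = 2214

MMCCXIV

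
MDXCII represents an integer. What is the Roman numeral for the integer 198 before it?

MDXCII = 1592
1592 - 198 = 1394

MCCCXCIV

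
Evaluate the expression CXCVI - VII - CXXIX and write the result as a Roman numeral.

CXCVI = 196, VII = 7, CXXIX = 129
196 - 7 = 189
189 - 129 = 60

LX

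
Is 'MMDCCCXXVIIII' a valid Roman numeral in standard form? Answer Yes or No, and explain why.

'MMDCCCXXVIIII': More than 3 consecutive I's

No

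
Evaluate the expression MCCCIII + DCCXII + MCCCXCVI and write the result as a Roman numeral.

MCCCIII = 1303, DCCXII = 712, MCCCXCVI = 1396
1303 + 712 = 2015
2015 + 1396 = 3411

MMMCDXI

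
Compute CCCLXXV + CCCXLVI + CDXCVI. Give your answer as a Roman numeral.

CCCLXXV = 375, CCCXLVI = 346, CDXCVI = 496
375 + 346 = 721
721 + 496 = 1217

MCCXVII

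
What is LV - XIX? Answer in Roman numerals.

LV = 55
XIX = 19
55 - 19 = 36

XXXVI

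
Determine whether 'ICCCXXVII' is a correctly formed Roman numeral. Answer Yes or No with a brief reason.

'ICCCXXVII': Invalid subtractive combination: IC

No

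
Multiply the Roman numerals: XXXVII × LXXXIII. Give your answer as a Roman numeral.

XXXVII = 37
LXXXIII = 83
37 × 83 = 3071

MMMLXXI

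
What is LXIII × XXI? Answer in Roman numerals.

LXIII = 63
XXI = 21
63 × 21 = 1323

MCCCXXIII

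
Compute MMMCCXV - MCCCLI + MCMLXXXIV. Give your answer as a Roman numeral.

MMMCCXV = 3215, MCCCLI = 1351, MCMLXXXIV = 1984
3215 - 1351 = 1864
1864 + 1984 = 3848

MMMDCCCXLVIII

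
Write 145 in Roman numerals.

Convert 145 to Roman numerals:
  145 contains 1×100 (C)
  45 contains 1×40 (XL)
  5 contains 1×5 (V)

CXLV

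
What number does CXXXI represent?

CXXXI: C=100, X=10, X=10, X=10, I=1
100 + 10 + 10 + 10 + 1 = 131

131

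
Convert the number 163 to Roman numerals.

Convert 163 to Roman numerals:
  163 contains 1×100 (C)
  63 contains 1×50 (L)
  13 contains 1×10 (X)
  3 contains 3×1 (III)

CLXIII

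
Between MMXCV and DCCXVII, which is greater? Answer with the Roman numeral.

MMXCV = 2095
DCCXVII = 717
2095 is larger

MMXCV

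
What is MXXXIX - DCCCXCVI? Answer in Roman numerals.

MXXXIX = 1039
DCCCXCVI = 896
1039 - 896 = 143

CXLIII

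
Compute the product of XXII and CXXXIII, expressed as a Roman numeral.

XXII = 22
CXXXIII = 133
22 × 133 = 2926

MMCMXXVI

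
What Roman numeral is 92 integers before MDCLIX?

MDCLIX = 1659
1659 - 92 = 1567

MDLXVII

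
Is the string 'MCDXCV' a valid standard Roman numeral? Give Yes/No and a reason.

'MCDXCV': Check the rules: uses only the symbols I, V, X, L, C, D, M; no symbol is repeated more than three times in a row; V, L and D each appear at most once; the only places a smaller symbol precedes a larger one are the allowed subtractive pairs CD, XC, the symbol right after such a pair (if any) is smaller than the pair's first symbol, and otherwise the values never increase from left to right. Value: M (1000) + CD (400) + XC (90) + V (5) = 1495. So it is a valid standard Roman numeral.

Yes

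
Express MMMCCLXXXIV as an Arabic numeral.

MMMCCLXXXIV: M=1000, M=1000, M=1000, C=100, C=100, L=50, X=10, X=10, X=10, IV=4
1000 + 1000 + 1000 + 100 + 100 + 50 + 10 + 10 + 10 + 4 = 3284

3284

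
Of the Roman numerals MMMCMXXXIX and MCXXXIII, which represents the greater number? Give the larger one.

MMMCMXXXIX = 3939
MCXXXIII = 1133
3939 is larger

MMMCMXXXIX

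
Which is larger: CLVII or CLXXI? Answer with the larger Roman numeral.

CLVII = 157
CLXXI = 171
171 is larger

CLXXI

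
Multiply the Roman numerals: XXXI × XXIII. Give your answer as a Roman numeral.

XXXI = 31
XXIII = 23
31 × 23 = 713

DCCXIII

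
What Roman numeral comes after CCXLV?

CCXLV = 245, so the next integer is 245 + 1 = 246

CCXLVI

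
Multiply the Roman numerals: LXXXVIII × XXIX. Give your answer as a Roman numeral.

LXXXVIII = 88
XXIX = 29
88 × 29 = 2552

MMDLII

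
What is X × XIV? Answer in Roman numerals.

X = 10
XIV = 14
10 × 14 = 140

CXL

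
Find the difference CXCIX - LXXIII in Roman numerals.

CXCIX = 199
LXXIII = 73
199 - 73 = 126

CXXVI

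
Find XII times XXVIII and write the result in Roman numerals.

XII = 12
XXVIII = 28
12 × 28 = 336

CCCXXXVI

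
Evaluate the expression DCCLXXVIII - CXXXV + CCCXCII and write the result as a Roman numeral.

DCCLXXVIII = 778, CXXXV = 135, CCCXCII = 392
778 - 135 = 643
643 + 392 = 1035

MXXXV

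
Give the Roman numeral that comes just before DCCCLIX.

DCCCLIX = 859, so the previous integer is 859 - 1 = 858

DCCCLVIII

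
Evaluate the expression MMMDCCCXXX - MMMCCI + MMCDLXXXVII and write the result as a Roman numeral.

MMMDCCCXXX = 3830, MMMCCI = 3201, MMCDLXXXVII = 2487
3830 - 3201 = 629
629 + 2487 = 3116

MMMCXVI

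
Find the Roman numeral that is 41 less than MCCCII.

MCCCII = 1302
1302 - 41 = 1261

MCCLXI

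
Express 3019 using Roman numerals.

Convert 3019 to Roman numerals:
  3019 contains 3×1000 (MMM)
  19 contains 1×10 (X)
  9 contains 1×9 (IX)

MMMXIX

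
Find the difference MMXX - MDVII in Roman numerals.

MMXX = 2020
MDVII = 1507
2020 - 1507 = 513

DXIII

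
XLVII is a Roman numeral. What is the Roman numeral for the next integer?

XLVII = 47; next is 48

XLVIII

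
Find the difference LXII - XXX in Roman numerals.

LXII = 62
XXX = 30
62 - 30 = 32

XXXII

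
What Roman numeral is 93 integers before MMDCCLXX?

MMDCCLXX = 2770
2770 - 93 = 2677

MMDCLXXVII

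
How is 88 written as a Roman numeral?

Convert 88 to Roman numerals:
  88 contains 1×50 (L)
  38 contains 3×10 (XXX)
  8 contains 1×5 (V)
  3 contains 3×1 (III)

LXXXVIII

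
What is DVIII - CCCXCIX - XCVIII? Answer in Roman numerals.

DVIII = 508, CCCXCIX = 399, XCVIII = 98
508 - 399 = 109
109 - 98 = 11

XI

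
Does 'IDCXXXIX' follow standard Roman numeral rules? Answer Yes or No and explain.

'IDCXXXIX': Invalid subtractive combination: ID

No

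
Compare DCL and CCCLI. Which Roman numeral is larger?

DCL = 650
CCCLI = 351
650 is larger

DCL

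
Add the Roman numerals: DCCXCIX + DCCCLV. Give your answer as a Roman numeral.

DCCXCIX = 799
DCCCLV = 855
799 + 855 = 1654

MDCLIV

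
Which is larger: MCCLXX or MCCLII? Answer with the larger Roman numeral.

MCCLXX = 1270
MCCLII = 1252
1270 is larger

MCCLXX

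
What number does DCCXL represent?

DCCXL: D=500, C=100, C=100, XL=40
500 + 100 + 100 + 40 = 740

740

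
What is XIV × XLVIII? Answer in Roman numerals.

XIV = 14
XLVIII = 48
14 × 48 = 672

DCLXXII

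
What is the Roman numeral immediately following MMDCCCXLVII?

MMDCCCXLVII = 2847, so the next integer is 2847 + 1 = 2848

MMDCCCXLVIII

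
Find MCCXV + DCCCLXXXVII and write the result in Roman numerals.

MCCXV = 1215
DCCCLXXXVII = 887
1215 + 887 = 2102

MMCII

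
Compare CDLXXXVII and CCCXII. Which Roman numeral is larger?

CDLXXXVII = 487
CCCXII = 312
487 is larger

CDLXXXVII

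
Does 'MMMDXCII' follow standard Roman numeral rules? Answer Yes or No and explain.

'MMMDXCII': Check the rules: uses only the symbols I, V, X, L, C, D, M; no symbol is repeated more than three times in a row; V, L and D each appear at most once; the only place a smaller symbol precedes a larger one is the allowed subtractive pair XC, the symbol right after such a pair (if any) is smaller than the pair's first symbol, and otherwise the values never increase from left to right. Value: M (1000) + M (1000) + M (1000) + D (500) + XC (90) + I (1) + I (1) = 3592. So it is a valid standard Roman numeral.

Yes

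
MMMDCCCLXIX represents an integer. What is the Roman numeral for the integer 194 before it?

MMMDCCCLXIX = 3869
3869 - 194 = 3675

MMMDCLXXV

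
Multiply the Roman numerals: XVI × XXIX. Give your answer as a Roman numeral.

XVI = 16
XXIX = 29
16 × 29 = 464

CDLXIV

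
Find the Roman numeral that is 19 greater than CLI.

CLI = 151
151 + 19 = 170

CLXX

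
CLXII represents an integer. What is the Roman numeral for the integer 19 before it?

CLXII = 162
162 - 19 = 143

CXLIII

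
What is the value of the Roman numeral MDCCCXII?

MDCCCXII: M=1000, D=500, C=100, C=100, C=100, X=10, I=1, I=1
1000 + 500 + 100 + 100 + 100 + 10 + 1 + 1 = 1812

1812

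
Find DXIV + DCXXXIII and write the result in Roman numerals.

DXIV = 514
DCXXXIII = 633
514 + 633 = 1147

MCXLVII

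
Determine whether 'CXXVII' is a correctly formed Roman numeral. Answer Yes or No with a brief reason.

'CXXVII': Check the rules: uses only the symbols I, V, X, L, C, D, M; no symbol is repeated more than three times in a row; V, L and D each appear at most once; no smaller symbol precedes a larger one (values never increase from left to right). Value: C (100) + X (10) + X (10) + V (5) + I (1) + I (1) = 127. So it is a valid standard Roman numeral.

Yes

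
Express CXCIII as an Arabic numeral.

CXCIII: C=100, XC=90, I=1, I=1, I=1
100 + 90 + 1 + 1 + 1 = 193

193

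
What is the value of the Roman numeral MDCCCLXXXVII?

MDCCCLXXXVII: M=1000, D=500, C=100, C=100, C=100, L=50, X=10, X=10, X=10, V=5, I=1, I=1
1000 + 500 + 100 + 100 + 100 + 50 + 10 + 10 + 10 + 5 + 1 + 1 = 1887

1887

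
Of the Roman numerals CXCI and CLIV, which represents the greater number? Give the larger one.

CXCI = 191
CLIV = 154
191 is larger

CXCI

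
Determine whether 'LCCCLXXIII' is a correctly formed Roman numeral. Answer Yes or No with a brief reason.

'LCCCLXXIII': L should not appear more than once

No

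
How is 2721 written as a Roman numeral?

Convert 2721 to Roman numerals:
  2721 contains 2×1000 (MM)
  721 contains 1×500 (D)
  221 contains 2×100 (CC)
  21 contains 2×10 (XX)
  1 contains 1×1 (I)

MMDCCXXI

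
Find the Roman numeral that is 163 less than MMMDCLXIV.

MMMDCLXIV = 3664
3664 - 163 = 3501

MMMDI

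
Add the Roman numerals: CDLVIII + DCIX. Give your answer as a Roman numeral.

CDLVIII = 458
DCIX = 609
458 + 609 = 1067

MLXVII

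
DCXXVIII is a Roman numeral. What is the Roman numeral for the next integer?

DCXXVIII = 628; next is 629

DCXXIX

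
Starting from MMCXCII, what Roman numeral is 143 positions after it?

MMCXCII = 2192
2192 + 143 = 2335

MMCCCXXXV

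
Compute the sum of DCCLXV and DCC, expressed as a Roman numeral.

DCCLXV = 765
DCC = 700
765 + 700 = 1465

MCDLXV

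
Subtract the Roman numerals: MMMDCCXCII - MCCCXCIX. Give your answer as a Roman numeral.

MMMDCCXCII = 3792
MCCCXCIX = 1399
3792 - 1399 = 2393

MMCCCXCIII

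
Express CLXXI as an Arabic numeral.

CLXXI: C=100, L=50, X=10, X=10, I=1
100 + 50 + 10 + 10 + 1 = 171

171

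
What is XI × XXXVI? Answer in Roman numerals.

XI = 11
XXXVI = 36
11 × 36 = 396

CCCXCVI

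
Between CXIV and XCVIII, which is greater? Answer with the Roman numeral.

CXIV = 114
XCVIII = 98
114 is larger

CXIV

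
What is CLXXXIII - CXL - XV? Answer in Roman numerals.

CLXXXIII = 183, CXL = 140, XV = 15
183 - 140 = 43
43 - 15 = 28

XXVIII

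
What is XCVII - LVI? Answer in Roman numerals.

XCVII = 97
LVI = 56
97 - 56 = 41

XLI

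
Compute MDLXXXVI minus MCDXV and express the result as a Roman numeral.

MDLXXXVI = 1586
MCDXV = 1415
1586 - 1415 = 171

CLXXI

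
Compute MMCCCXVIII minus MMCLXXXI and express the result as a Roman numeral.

MMCCCXVIII = 2318
MMCLXXXI = 2181
2318 - 2181 = 137

CXXXVII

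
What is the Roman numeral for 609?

Convert 609 to Roman numerals:
  609 contains 1×500 (D)
  109 contains 1×100 (C)
  9 contains 1×9 (IX)

DCIX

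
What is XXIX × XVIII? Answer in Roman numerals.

XXIX = 29
XVIII = 18
29 × 18 = 522

DXXII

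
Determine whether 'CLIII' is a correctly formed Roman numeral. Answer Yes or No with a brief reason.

'CLIII': Check the rules: uses only the symbols I, V, X, L, C, D, M; no symbol is repeated more than three times in a row; V, L and D each appear at most once; no smaller symbol precedes a larger one (values never increase from left to right). Value: C (100) + L (50) + I (1) + I (1) + I (1) = 153. So it is a valid standard Roman numeral.

Yes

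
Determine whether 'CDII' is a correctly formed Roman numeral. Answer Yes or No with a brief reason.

'CDII': Check the rules: uses only the symbols I, V, X, L, C, D, M; no symbol is repeated more than three times in a row; V, L and D each appear at most once; the only place a smaller symbol precedes a larger one is the allowed subtractive pair CD, the symbol right after such a pair (if any) is smaller than the pair's first symbol, and otherwise the values never increase from left to right. Value: CD (400) + I (1) + I (1) = 402. So it is a valid standard Roman numeral.

Yes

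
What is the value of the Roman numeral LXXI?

LXXI: L=50, X=10, X=10, I=1
50 + 10 + 10 + 1 = 71

71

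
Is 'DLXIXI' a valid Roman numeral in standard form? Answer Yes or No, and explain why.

'DLXIXI': I cannot come right after the subtractive pair IX: once I is subtracted in IX, the next symbol must be smaller than I

No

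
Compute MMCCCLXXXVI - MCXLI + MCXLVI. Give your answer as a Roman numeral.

MMCCCLXXXVI = 2386, MCXLI = 1141, MCXLVI = 1146
2386 - 1141 = 1245
1245 + 1146 = 2391

MMCCCXCI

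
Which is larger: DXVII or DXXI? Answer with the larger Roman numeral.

DXVII = 517
DXXI = 521
521 is larger

DXXI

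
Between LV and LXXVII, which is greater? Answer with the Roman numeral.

LV = 55
LXXVII = 77
77 is larger

LXXVII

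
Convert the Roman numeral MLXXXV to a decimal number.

MLXXXV: M=1000, L=50, X=10, X=10, X=10, V=5
1000 + 50 + 10 + 10 + 10 + 5 = 1085

1085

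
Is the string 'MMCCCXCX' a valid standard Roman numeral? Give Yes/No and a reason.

'MMCCCXCX': X cannot come right after the subtractive pair XC: once X is subtracted in XC, the next symbol must be smaller than X

No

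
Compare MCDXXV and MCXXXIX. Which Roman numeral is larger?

MCDXXV = 1425
MCXXXIX = 1139
1425 is larger

MCDXXV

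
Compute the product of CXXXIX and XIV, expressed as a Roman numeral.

CXXXIX = 139
XIV = 14
139 × 14 = 1946

MCMXLVI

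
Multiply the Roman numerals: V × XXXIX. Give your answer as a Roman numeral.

V = 5
XXXIX = 39
5 × 39 = 195

CXCV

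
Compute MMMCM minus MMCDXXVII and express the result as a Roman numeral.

MMMCM = 3900
MMCDXXVII = 2427
3900 - 2427 = 1473

MCDLXXIII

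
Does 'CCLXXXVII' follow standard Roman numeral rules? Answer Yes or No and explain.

'CCLXXXVII': Check the rules: uses only the symbols I, V, X, L, C, D, M; no symbol is repeated more than three times in a row; V, L and D each appear at most once; no smaller symbol precedes a larger one (values never increase from left to right). Value: C (100) + C (100) + L (50) + X (10) + X (10) + X (10) + V (5) + I (1) + I (1) = 287. So it is a valid standard Roman numeral.

Yes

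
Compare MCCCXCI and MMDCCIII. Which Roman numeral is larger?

MCCCXCI = 1391
MMDCCIII = 2703
2703 is larger

MMDCCIII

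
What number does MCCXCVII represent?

MCCXCVII: M=1000, C=100, C=100, XC=90, V=5, I=1, I=1
1000 + 100 + 100 + 90 + 5 + 1 + 1 = 1297

1297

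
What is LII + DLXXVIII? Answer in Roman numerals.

LII = 52
DLXXVIII = 578
52 + 578 = 630

DCXXX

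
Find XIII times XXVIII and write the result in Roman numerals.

XIII = 13
XXVIII = 28
13 × 28 = 364

CCCLXIV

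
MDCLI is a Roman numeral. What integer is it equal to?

MDCLI: M=1000, D=500, C=100, L=50, I=1
1000 + 500 + 100 + 50 + 1 = 1651

1651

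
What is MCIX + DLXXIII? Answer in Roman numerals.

MCIX = 1109
DLXXIII = 573
1109 + 573 = 1682

MDCLXXXII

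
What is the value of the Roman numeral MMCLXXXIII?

MMCLXXXIII: M=1000, M=1000, C=100, L=50, X=10, X=10, X=10, I=1, I=1, I=1
1000 + 1000 + 100 + 50 + 10 + 10 + 10 + 1 + 1 + 1 = 2183

2183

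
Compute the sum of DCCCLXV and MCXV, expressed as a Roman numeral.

DCCCLXV = 865
MCXV = 1115
865 + 1115 = 1980

MCMLXXX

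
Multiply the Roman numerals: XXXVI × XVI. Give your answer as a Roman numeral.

XXXVI = 36
XVI = 16
36 × 16 = 576

DLXXVI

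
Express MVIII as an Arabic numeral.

MVIII: M=1000, V=5, I=1, I=1, I=1
1000 + 5 + 1 + 1 + 1 = 1008

1008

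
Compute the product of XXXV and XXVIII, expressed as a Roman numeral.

XXXV = 35
XXVIII = 28
35 × 28 = 980

CMLXXX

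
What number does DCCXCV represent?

DCCXCV: D=500, C=100, C=100, XC=90, V=5
500 + 100 + 100 + 90 + 5 = 795

795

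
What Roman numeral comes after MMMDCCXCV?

MMMDCCXCV = 3795, so the next integer is 3795 + 1 = 3796

MMMDCCXCVI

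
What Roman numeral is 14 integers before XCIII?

XCIII = 93
93 - 14 = 79

LXXIX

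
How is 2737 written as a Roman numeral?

Convert 2737 to Roman numerals:
  2737 contains 2×1000 (MM)
  737 contains 1×500 (D)
  237 contains 2×100 (CC)
  37 contains 3×10 (XXX)
  7 contains 1×5 (V)
  2 contains 2×1 (II)

MMDCCXXXVII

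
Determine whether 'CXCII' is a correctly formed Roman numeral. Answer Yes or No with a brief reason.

'CXCII': Check the rules: uses only the symbols I, V, X, L, C, D, M; no symbol is repeated more than three times in a row; V, L and D each appear at most once; the only place a smaller symbol precedes a larger one is the allowed subtractive pair XC, the symbol right after such a pair (if any) is smaller than the pair's first symbol, and otherwise the values never increase from left to right. Value: C (100) + XC (90) + I (1) + I (1) = 192. So it is a valid standard Roman numeral.

Yes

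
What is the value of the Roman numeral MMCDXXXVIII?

MMCDXXXVIII: M=1000, M=1000, CD=400, X=10, X=10, X=10, V=5, I=1, I=1, I=1
1000 + 1000 + 400 + 10 + 10 + 10 + 5 + 1 + 1 + 1 = 2438

2438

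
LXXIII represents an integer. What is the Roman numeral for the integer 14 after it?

LXXIII = 73
73 + 14 = 87

LXXXVII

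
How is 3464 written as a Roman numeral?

Convert 3464 to Roman numerals:
  3464 contains 3×1000 (MMM)
  464 contains 1×400 (CD)
  64 contains 1×50 (L)
  14 contains 1×10 (X)
  4 contains 1×4 (IV)

MMMCDLXIV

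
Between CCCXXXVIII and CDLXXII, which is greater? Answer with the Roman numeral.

CCCXXXVIII = 338
CDLXXII = 472
472 is larger

CDLXXII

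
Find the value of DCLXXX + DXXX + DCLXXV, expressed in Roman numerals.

DCLXXX = 680, DXXX = 530, DCLXXV = 675
680 + 530 = 1210
1210 + 675 = 1885

MDCCCLXXXV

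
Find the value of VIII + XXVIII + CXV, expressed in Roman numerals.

VIII = 8, XXVIII = 28, CXV = 115
8 + 28 = 36
36 + 115 = 151

CLI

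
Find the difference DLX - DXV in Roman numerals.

DLX = 560
DXV = 515
560 - 515 = 45

XLV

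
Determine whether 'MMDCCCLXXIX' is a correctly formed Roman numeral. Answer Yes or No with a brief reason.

'MMDCCCLXXIX': Check the rules: uses only the symbols I, V, X, L, C, D, M; no symbol is repeated more than three times in a row; V, L and D each appear at most once; the only place a smaller symbol precedes a larger one is the allowed subtractive pair IX, the symbol right after such a pair (if any) is smaller than the pair's first symbol, and otherwise the values never increase from left to right. Value: M (1000) + M (1000) + D (500) + C (100) + C (100) + C (100) + L (50) + X (10) + X (10) + IX (9) = 2879. So it is a valid standard Roman numeral.

Yes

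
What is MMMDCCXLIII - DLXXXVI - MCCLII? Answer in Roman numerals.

MMMDCCXLIII = 3743, DLXXXVI = 586, MCCLII = 1252
3743 - 586 = 3157
3157 - 1252 = 1905

MCMV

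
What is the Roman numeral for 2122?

Convert 2122 to Roman numerals:
  2122 contains 2×1000 (MM)
  122 contains 1×100 (C)
  22 contains 2×10 (XX)
  2 contains 2×1 (II)

MMCXXII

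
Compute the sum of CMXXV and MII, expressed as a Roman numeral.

CMXXV = 925
MII = 1002
925 + 1002 = 1927

MCMXXVII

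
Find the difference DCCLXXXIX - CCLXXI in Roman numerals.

DCCLXXXIX = 789
CCLXXI = 271
789 - 271 = 518

DXVIII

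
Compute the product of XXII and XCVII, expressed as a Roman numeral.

XXII = 22
XCVII = 97
22 × 97 = 2134

MMCXXXIV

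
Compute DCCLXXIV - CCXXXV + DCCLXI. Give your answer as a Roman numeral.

DCCLXXIV = 774, CCXXXV = 235, DCCLXI = 761
774 - 235 = 539
539 + 761 = 1300

MCCC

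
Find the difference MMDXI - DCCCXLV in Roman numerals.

MMDXI = 2511
DCCCXLV = 845
2511 - 845 = 1666

MDCLXVI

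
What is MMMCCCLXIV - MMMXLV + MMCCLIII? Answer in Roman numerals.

MMMCCCLXIV = 3364, MMMXLV = 3045, MMCCLIII = 2253
3364 - 3045 = 319
319 + 2253 = 2572

MMDLXXII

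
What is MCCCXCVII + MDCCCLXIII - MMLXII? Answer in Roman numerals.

MCCCXCVII = 1397, MDCCCLXIII = 1863, MMLXII = 2062
1397 + 1863 = 3260
3260 - 2062 = 1198

MCXCVIII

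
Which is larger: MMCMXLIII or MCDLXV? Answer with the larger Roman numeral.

MMCMXLIII = 2943
MCDLXV = 1465
2943 is larger

MMCMXLIII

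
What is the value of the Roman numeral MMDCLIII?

MMDCLIII: M=1000, M=1000, D=500, C=100, L=50, I=1, I=1, I=1
1000 + 1000 + 500 + 100 + 50 + 1 + 1 + 1 = 2653

2653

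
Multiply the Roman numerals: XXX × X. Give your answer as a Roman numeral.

XXX = 30
X = 10
30 × 10 = 300

CCC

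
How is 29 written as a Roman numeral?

Convert 29 to Roman numerals:
  29 contains 2×10 (XX)
  9 contains 1×9 (IX)

XXIX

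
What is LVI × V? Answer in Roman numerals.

LVI = 56
V = 5
56 × 5 = 280

CCLXXX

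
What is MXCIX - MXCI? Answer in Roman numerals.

MXCIX = 1099
MXCI = 1091
1099 - 1091 = 8

VIII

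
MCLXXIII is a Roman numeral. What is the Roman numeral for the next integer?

MCLXXIII = 1173; next is 1174

MCLXXIV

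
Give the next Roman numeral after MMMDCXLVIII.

MMMDCXLVIII = 3648; next is 3649

MMMDCXLIX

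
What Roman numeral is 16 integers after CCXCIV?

CCXCIV = 294
294 + 16 = 310

CCCX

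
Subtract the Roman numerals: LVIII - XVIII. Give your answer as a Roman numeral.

LVIII = 58
XVIII = 18
58 - 18 = 40

XL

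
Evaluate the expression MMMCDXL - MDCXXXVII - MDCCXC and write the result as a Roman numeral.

MMMCDXL = 3440, MDCXXXVII = 1637, MDCCXC = 1790
3440 - 1637 = 1803
1803 - 1790 = 13

XIII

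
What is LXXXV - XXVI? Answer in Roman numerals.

LXXXV = 85
XXVI = 26
85 - 26 = 59

LIX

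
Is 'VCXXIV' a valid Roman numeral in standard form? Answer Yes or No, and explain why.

'VCXXIV': V should not appear more than once

No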